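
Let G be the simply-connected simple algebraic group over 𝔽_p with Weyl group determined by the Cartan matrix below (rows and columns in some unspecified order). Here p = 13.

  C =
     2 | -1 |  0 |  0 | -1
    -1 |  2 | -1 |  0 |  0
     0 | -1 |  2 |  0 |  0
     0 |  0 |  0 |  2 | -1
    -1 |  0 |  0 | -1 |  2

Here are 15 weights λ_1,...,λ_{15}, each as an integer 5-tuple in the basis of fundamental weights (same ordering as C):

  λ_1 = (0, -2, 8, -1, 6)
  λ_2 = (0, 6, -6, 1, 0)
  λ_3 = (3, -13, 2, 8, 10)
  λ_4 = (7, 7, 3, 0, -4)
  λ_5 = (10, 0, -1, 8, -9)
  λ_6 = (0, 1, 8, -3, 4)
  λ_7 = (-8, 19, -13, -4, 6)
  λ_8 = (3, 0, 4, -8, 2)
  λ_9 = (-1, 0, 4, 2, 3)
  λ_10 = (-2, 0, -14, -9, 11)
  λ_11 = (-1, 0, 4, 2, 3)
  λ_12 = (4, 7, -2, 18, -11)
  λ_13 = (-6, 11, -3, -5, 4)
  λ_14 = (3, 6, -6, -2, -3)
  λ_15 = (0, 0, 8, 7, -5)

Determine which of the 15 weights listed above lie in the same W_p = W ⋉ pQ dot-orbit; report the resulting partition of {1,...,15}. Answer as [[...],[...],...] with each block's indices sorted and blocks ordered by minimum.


C ↔ A_5 under row/col permutation; |W(A_5)| = 720.

λ_j+ρ reflected into Ā_13 (⟨·,θ^∨⟩≤13); 5-tuples as given:

  λ_1 → (0, 1, 5, 3, 4) · λ_2 → (1, 2, 5, 2, 1) · λ_3 → (1, 2, 5, 2, 1) · λ_4 → (1, 5, 2, 0, 4) · λ_5 → (3, 1, 0, 1, 8) · λ_6 → (1, 2, 5, 2, 1) · λ_7 → (0, 1, 5, 3, 4) · λ_8 → (0, 1, 5, 3, 4) · λ_9 → (0, 1, 5, 3, 4) · λ_10 → (3, 1, 0, 1, 8) · λ_11 → (0, 1, 5, 3, 4) · λ_12 → (1, 5, 2, 0, 4) · λ_13 → (1, 5, 2, 0, 4) · λ_14 → (1, 2, 5, 2, 1) · λ_15 → (1, 2, 5, 2, 1)

These 15 weights hit 4 W_13-dot-orbits; sizes (5, 5, 3, 2):

[[1, 7, 8, 9, 11], [2, 3, 6, 14, 15], [4, 12, 13], [5, 10]]


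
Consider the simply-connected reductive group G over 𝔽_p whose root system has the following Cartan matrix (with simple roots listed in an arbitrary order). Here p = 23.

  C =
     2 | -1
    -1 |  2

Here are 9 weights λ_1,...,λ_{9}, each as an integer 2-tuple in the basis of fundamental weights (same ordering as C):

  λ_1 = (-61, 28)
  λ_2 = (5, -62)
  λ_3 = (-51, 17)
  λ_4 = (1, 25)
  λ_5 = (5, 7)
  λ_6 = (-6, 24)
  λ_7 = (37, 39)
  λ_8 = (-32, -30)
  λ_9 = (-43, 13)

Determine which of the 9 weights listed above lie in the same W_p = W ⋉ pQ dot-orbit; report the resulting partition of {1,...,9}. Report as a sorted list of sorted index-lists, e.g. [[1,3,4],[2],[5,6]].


Root system A_2: the 2×2 matrix C matches after relabeling.

Alcove-folded reps (p=23, 9 weights, presented ϖ-order):

  1: (6, 8);  2: (6, 8);  3: (5, 4);  4: (3, 18);  5: (6, 8);  6: (3, 18);  7: (6, 8);  8: (6, 8);  9: (5, 4)

The 9 indices split into 3 linkage classes (same alcove rep ⇔ same W_23-dot-orbit):

[[1, 2, 5, 7, 8], [3, 9], [4, 6]]


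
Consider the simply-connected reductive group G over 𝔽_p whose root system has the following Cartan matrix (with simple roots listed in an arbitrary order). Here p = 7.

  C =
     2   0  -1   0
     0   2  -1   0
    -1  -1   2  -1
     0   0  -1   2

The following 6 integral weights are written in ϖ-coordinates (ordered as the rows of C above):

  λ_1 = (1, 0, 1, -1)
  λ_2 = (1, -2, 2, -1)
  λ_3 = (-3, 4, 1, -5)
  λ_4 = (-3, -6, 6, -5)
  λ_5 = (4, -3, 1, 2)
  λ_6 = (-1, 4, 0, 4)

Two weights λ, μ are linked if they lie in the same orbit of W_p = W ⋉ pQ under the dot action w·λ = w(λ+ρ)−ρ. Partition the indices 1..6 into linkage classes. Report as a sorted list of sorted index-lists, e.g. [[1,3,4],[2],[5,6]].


Type D_4, rank 4, |W|=192; reorder rows/cols to standard.

W_7-reps of the 6 weights in Ā_7 (same 4-coord order as C):

  λ_1 → (2, 1, 2, 0)
  λ_2 → (2, 1, 2, 0)
  λ_3 → (2, 1, 2, 0)
  λ_4 → (2, 1, 2, 0)
  λ_5 → (2, 1, 2, 0)
  λ_6 → (4, 1, 0, 1)

Grouping the 6 weights by Ā_7-representative: 2 linkage classes.

[[1, 2, 3, 4, 5], [6]]


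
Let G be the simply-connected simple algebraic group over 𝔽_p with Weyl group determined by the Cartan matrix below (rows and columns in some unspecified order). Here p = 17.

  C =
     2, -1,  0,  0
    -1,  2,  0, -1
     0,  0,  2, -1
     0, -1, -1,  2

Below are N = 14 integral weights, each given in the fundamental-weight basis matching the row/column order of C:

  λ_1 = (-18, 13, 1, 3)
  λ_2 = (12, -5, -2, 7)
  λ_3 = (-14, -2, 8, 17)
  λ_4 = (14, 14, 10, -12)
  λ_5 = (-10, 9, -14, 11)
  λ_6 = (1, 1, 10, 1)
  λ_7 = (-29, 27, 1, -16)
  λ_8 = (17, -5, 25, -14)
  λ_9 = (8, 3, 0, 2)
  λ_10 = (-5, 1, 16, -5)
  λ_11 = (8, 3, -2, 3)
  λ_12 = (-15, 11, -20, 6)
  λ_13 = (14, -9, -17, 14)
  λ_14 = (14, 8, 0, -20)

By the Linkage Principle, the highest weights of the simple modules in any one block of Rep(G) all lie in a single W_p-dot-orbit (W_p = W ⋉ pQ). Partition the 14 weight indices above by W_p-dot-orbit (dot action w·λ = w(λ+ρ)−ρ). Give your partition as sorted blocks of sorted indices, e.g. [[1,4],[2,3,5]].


Type A_4, rank 4, |W|=120; reorder rows/cols to standard.

W_17-reps of the 14 weights in Ā_17 (same 4-coord order as C):

    λ_1 → (11, 3, 1, 0)
    λ_2 → (9, 4, 1, 3)
    λ_3 → (9, 4, 1, 3)
    λ_4 → (2, 2, 11, 2)
    λ_5 → (4, 0, 7, 1)
    λ_6 → (2, 2, 11, 2)
    λ_7 → (2, 2, 11, 2)
    λ_8 → (9, 4, 1, 3)
    λ_9 → (9, 4, 1, 3)
    λ_10 → (2, 2, 11, 2)
    λ_11 → (9, 4, 1, 3)
    λ_12 → (2, 10, 3, 2)
    λ_13 → (1, 1, 2, 8)
    λ_14 → (1, 1, 2, 8)

Linkage partition of the 14 weights (6 classes, p=17):

[[1], [2, 3, 8, 9, 11], [4, 6, 7, 10], [5], [12], [13, 14]]


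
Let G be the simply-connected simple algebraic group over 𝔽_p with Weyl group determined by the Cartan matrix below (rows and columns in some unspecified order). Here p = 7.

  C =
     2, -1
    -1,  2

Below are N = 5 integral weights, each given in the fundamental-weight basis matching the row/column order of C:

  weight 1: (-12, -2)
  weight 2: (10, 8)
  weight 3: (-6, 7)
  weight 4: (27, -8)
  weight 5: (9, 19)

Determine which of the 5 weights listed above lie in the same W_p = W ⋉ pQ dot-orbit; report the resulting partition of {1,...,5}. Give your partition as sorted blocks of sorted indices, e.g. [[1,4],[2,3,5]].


Cartan matrix: type A_2 (|W|=6); un-permuting the 2 rows.

Alcove-folded reps (p=7, 5 weights, presented ϖ-order):

  λ_1 → (4, 2) · λ_2 → (4, 2) · λ_3 → (4, 2) · λ_4 → (0, 7) · λ_5 → (4, 2)

2 distinct reps among the 5 weights ⇒ 2 W_7-linkage classes:

[[1, 2, 3, 5], [4]]


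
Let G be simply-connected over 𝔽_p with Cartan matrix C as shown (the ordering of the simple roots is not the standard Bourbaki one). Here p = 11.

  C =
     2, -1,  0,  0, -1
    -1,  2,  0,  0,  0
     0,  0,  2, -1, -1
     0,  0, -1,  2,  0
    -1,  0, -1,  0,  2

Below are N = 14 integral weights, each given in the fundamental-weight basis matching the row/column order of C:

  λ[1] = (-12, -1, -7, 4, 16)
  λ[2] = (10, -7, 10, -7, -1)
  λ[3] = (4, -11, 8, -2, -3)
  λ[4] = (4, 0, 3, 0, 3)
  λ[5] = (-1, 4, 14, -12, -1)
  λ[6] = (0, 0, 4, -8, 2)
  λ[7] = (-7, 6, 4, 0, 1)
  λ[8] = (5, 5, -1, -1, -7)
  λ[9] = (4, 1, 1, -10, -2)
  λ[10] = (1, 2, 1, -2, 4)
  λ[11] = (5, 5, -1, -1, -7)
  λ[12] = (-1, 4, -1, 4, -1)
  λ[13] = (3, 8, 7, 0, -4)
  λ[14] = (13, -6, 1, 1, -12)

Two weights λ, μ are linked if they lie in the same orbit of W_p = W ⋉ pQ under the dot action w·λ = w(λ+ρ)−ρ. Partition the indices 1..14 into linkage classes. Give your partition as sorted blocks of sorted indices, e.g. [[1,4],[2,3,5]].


Type A_5, rank 5, |W|=720; reorder rows/cols to standard.

Alcove-folded reps (p=11, 14 weights, presented ϖ-order):

  1: (0, 5, 0, 5, 0) · 2: (0, 5, 0, 5, 0) · 3: (2, 2, 1, 0, 5) · 4: (2, 1, 1, 1, 4) · 5: (0, 0, 0, 2, 4) · 6: (1, 1, 2, 5, 1) · 7: (2, 1, 1, 1, 4) · 8: (0, 5, 0, 5, 0) · 9: (2, 1, 1, 1, 4) · 10: (2, 2, 1, 0, 5) · 11: (0, 5, 0, 5, 0) · 12: (0, 5, 0, 5, 0) · 13: (1, 1, 2, 5, 1) · 14: (2, 0, 2, 4, 0)

Linkage partition of the 14 weights (6 classes, p=11):

[[1, 2, 8, 11, 12], [3, 10], [4, 7, 9], [5], [6, 13], [14]]


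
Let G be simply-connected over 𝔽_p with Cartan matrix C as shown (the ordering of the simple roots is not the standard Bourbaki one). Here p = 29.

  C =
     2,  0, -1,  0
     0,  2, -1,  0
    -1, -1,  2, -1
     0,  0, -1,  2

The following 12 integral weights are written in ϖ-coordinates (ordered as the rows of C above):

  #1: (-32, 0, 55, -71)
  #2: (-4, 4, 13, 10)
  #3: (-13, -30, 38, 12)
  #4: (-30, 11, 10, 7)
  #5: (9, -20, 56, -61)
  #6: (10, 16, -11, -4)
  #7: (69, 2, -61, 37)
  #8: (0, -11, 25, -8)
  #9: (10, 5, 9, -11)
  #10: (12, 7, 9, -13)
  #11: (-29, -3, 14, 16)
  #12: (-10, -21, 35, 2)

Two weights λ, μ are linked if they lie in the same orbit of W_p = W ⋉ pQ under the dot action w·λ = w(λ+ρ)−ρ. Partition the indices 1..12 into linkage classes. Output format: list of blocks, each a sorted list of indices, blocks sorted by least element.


D_4 Cartan matrix, 4 simple roots permuted; ρ=(1,1,1,1).

Folding the 12 weights λ_j+ρ into Ā_29 (reps in the given 4-coord order):

  [1] (12, 12, 1, 1) · [2] (2, 4, 1, 10) · [3] (11, 6, 0, 10) · [4] (11, 6, 0, 10) · [5] (1, 10, 2, 7) · [6] (2, 4, 1, 10) · [7] (1, 10, 2, 7) · [8] (1, 10, 2, 7) · [9] (11, 6, 0, 10) · [10] (11, 6, 0, 10) · [11] (12, 12, 1, 1) · [12] (1, 10, 2, 7)

Partition of {1..12} into 4 W_29-dot-orbits:

[[1, 11], [2, 6], [3, 4, 9, 10], [5, 7, 8, 12]]


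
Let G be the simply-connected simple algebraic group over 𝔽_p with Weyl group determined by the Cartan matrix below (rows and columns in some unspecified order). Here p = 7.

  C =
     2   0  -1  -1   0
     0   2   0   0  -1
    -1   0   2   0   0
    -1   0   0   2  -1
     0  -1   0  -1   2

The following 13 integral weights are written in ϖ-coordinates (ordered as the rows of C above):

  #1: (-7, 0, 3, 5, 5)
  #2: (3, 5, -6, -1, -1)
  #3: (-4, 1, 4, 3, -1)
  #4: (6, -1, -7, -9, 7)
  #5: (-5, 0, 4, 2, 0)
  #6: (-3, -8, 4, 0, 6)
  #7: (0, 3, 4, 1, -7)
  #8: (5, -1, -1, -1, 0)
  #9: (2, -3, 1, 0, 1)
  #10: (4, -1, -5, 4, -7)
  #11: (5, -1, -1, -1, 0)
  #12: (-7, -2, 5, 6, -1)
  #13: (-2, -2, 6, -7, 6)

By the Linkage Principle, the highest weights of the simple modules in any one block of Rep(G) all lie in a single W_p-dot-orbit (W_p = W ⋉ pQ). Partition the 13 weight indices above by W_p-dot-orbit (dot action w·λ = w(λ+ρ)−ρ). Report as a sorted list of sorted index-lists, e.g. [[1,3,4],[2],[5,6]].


A_5 Cartan matrix, 5 simple roots permuted; ρ=(1,1,1,1,1).

Alcove-folded reps (p=7, 13 weights, presented ϖ-order):

    λ_1+ρ ↦ (0, 2, 1, 0, 1)
    λ_2+ρ ↦ (0, 2, 1, 0, 1)
    λ_3+ρ ↦ (3, 1, 1, 1, 0)
    λ_4+ρ ↦ (6, 0, 0, 0, 1)
    λ_5+ρ ↦ (3, 1, 1, 1, 0)
    λ_6+ρ ↦ (0, 2, 1, 0, 1)
    λ_7+ρ ↦ (3, 1, 1, 1, 0)
    λ_8+ρ ↦ (6, 0, 0, 0, 1)
    λ_9+ρ ↦ (3, 1, 1, 1, 0)
    λ_10+ρ ↦ (0, 2, 1, 0, 1)
    λ_11+ρ ↦ (6, 0, 0, 0, 1)
    λ_12+ρ ↦ (6, 0, 0, 0, 1)
    λ_13+ρ ↦ (6, 0, 0, 0, 1)

Partition of {1..13} into 3 W_7-dot-orbits:

[[1, 2, 6, 10], [3, 5, 7, 9], [4, 8, 11, 12, 13]]


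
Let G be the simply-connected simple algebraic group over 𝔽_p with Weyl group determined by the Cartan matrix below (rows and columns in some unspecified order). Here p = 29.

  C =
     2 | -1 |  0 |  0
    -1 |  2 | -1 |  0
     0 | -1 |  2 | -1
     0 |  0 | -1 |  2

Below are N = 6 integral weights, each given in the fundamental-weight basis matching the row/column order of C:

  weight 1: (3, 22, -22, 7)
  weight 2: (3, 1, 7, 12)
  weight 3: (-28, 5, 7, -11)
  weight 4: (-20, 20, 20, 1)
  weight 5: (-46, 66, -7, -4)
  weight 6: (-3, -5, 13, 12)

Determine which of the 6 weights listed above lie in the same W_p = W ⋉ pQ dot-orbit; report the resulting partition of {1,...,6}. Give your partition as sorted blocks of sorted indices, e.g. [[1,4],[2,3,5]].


Root system A_4: the 4×4 matrix C matches after relabeling.

W_29-reps of the 6 weights in Ā_29 (same 4-coord order as C):

  [1] (4, 2, 8, 13);  [2] (4, 2, 8, 13);  [3] (4, 2, 8, 13);  [4] (4, 2, 8, 13);  [5] (6, 7, 13, 0);  [6] (4, 2, 8, 13)

Linkage partition of the 6 weights (2 classes, p=29):

[[1, 2, 3, 4, 6], [5]]


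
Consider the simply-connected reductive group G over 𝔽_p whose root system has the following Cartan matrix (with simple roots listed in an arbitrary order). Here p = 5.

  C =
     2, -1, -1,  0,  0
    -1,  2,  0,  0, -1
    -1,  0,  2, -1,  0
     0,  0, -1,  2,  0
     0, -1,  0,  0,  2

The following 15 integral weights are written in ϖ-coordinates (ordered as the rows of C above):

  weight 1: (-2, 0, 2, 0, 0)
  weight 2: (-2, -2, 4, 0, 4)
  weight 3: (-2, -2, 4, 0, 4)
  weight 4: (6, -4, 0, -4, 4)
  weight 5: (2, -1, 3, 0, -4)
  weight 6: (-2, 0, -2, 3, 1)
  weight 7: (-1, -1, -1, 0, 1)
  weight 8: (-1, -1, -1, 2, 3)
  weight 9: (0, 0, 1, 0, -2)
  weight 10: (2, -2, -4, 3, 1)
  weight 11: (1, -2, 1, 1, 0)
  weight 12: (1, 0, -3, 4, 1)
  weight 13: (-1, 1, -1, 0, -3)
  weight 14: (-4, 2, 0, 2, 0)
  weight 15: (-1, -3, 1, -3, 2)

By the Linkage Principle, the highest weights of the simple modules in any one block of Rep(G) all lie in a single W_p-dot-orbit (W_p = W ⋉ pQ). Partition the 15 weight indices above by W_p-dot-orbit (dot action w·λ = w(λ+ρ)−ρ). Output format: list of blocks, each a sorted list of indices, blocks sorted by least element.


Cartan matrix: type A_5 (|W|=720); un-permuting the 5 rows.

Ā_5 reps of the 15 weights (A_5, coords as presented):

  λ_1+ρ ↦ (1, 0, 2, 1, 1);  λ_2+ρ ↦ (1, 0, 0, 3, 1);  λ_3+ρ ↦ (1, 0, 0, 3, 1);  λ_4+ρ ↦ (0, 0, 2, 0, 1);  λ_5+ρ ↦ (0, 0, 2, 0, 1);  λ_6+ρ ↦ (0, 1, 1, 2, 1);  λ_7+ρ ↦ (0, 0, 0, 1, 2);  λ_8+ρ ↦ (0, 0, 0, 1, 2);  λ_9+ρ ↦ (1, 0, 2, 1, 1);  λ_10+ρ ↦ (1, 0, 2, 1, 1);  λ_11+ρ ↦ (1, 0, 2, 1, 1);  λ_12+ρ ↦ (0, 0, 2, 0, 1);  λ_13+ρ ↦ (0, 0, 0, 1, 2);  λ_14+ρ ↦ (1, 0, 2, 1, 1);  λ_15+ρ ↦ (0, 0, 2, 0, 1)

Grouping the 15 weights by Ā_5-representative: 5 linkage classes.

[[1, 9, 10, 11, 14], [2, 3], [4, 5, 12, 15], [6], [7, 8, 13]]


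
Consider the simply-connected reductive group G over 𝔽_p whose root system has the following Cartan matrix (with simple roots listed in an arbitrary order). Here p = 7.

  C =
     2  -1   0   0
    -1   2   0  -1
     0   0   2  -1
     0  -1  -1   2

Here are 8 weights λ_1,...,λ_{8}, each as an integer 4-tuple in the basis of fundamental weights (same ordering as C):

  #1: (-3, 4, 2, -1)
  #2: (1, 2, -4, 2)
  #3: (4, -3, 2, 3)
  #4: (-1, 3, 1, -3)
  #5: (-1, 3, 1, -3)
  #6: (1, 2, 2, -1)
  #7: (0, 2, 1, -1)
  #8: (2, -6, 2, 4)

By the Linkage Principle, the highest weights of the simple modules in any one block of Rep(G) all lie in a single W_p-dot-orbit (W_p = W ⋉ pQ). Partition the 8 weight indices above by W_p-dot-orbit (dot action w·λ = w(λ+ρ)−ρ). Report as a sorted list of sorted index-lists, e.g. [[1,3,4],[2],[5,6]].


Root system A_4: the 4×4 matrix C matches after relabeling.

Folding the 8 weights λ_j+ρ into Ā_7 (reps in the given 4-coord order):

  λ_1+ρ ↦ (1, 3, 2, 0) · λ_2+ρ ↦ (1, 3, 2, 0) · λ_3+ρ ↦ (0, 2, 0, 2) · λ_4+ρ ↦ (0, 2, 0, 2) · λ_5+ρ ↦ (0, 2, 0, 2) · λ_6+ρ ↦ (1, 3, 2, 0) · λ_7+ρ ↦ (1, 3, 2, 0) · λ_8+ρ ↦ (1, 3, 2, 0)

Linkage partition of the 8 weights (2 classes, p=7):

[[1, 2, 6, 7, 8], [3, 4, 5]]


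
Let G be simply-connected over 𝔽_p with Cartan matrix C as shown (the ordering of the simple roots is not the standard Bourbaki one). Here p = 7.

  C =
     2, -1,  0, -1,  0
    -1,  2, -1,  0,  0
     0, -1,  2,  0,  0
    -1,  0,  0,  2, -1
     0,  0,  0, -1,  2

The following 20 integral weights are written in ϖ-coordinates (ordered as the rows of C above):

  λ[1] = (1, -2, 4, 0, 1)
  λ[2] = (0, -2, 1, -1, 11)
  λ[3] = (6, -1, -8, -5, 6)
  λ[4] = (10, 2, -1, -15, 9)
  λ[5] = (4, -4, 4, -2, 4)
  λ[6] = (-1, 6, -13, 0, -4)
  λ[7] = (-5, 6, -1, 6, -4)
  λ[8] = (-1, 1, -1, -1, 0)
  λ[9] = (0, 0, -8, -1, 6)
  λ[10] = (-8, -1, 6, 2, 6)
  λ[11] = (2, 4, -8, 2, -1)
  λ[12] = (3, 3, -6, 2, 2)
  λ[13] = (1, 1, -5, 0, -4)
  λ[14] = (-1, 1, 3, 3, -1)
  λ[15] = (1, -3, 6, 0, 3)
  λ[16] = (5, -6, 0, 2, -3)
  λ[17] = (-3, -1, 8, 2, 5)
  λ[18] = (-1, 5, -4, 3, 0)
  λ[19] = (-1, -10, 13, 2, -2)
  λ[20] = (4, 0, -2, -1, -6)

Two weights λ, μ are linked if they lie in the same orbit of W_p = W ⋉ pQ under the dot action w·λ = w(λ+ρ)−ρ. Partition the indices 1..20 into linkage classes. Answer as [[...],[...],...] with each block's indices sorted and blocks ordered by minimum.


Dynkin diagram of C (from the 8 off-diagonal −1 entries): A_5.

W_7-reps of the 20 weights in Ā_7 (same 5-coord order as C):

    1: (1, 1, 2, 1, 0)
    2: (0, 0, 1, 5, 0)
    3: (4, 0, 3, 0, 0)
    4: (4, 0, 3, 0, 0)
    5: (1, 1, 2, 1, 0)
    6: (0, 2, 0, 0, 1)
    7: (4, 0, 3, 0, 0)
    8: (0, 2, 0, 0, 1)
    9: (0, 0, 1, 5, 0)
    10: (4, 0, 3, 0, 0)
    11: (0, 2, 1, 1, 3)
    12: (0, 2, 1, 1, 3)
    13: (2, 0, 2, 0, 1)
    14: (0, 2, 1, 1, 3)
    15: (0, 2, 0, 0, 1)
    16: (1, 1, 2, 1, 0)
    17: (0, 2, 0, 0, 1)
    18: (0, 2, 1, 1, 3)
    19: (0, 2, 0, 0, 1)
    20: (0, 0, 1, 5, 0)

The 20 indices split into 6 linkage classes (same alcove rep ⇔ same W_7-dot-orbit):

[[1, 5, 16], [2, 9, 20], [3, 4, 7, 10], [6, 8, 15, 17, 19], [11, 12, 14, 18], [13]]


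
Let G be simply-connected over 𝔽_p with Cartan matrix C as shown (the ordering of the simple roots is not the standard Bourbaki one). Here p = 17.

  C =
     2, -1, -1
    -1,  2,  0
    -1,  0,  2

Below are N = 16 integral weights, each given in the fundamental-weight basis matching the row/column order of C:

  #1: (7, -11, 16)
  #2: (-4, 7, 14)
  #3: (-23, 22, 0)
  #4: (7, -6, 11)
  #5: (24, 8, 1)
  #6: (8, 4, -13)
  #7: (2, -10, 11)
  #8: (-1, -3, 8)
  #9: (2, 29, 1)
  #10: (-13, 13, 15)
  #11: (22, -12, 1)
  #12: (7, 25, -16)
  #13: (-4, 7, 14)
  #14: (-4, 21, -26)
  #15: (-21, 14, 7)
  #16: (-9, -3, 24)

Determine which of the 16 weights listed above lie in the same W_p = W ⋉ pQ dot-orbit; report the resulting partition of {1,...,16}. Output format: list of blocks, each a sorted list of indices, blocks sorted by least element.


Type A_3, rank 3, |W|=24; reorder rows/cols to standard.

λ_j+ρ reflected into Ā_17 (⟨·,θ^∨⟩≤17); 3-tuples as given:

  λ_1 → (2, 0, 7);  λ_2 → (3, 2, 9);  λ_3 → (4, 1, 11);  λ_4 → (3, 2, 9);  λ_5 → (2, 0, 7);  λ_6 → (3, 2, 9);  λ_7 → (6, 3, 6);  λ_8 → (2, 0, 7);  λ_9 → (12, 1, 3);  λ_10 → (12, 1, 3);  λ_11 → (6, 3, 6);  λ_12 → (2, 0, 7);  λ_13 → (3, 2, 9);  λ_14 → (6, 3, 6);  λ_15 → (3, 2, 9);  λ_16 → (2, 0, 7)

These 16 weights hit 5 W_17-dot-orbits; sizes (5, 5, 1, 3, 2):

[[1, 5, 8, 12, 16], [2, 4, 6, 13, 15], [3], [7, 11, 14], [9, 10]]


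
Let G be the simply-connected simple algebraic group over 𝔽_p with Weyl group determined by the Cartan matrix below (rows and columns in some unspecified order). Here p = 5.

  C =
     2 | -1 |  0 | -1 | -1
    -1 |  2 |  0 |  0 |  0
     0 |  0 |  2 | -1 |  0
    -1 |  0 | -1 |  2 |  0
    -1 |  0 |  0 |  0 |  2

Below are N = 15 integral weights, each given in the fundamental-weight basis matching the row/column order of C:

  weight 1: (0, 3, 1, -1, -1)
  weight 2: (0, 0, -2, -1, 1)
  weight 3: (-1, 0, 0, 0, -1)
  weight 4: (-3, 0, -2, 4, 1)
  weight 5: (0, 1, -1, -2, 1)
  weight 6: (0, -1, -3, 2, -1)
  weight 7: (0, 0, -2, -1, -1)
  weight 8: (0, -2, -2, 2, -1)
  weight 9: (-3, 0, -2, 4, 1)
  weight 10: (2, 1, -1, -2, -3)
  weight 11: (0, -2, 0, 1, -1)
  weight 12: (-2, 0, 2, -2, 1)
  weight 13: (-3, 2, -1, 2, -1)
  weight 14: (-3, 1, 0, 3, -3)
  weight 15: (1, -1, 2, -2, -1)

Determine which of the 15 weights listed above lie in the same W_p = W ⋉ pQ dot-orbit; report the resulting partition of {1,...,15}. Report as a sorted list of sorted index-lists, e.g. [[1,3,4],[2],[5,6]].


Type D_5, rank 5, |W|=1920; reorder rows/cols to standard.

Ā_5 reps of the 15 weights (D_5, coords as presented):

    1: (0, 2, 1, 0, 2)
    2: (0, 1, 0, 1, 2)
    3: (0, 1, 1, 1, 0)
    4: (0, 1, 0, 1, 0)
    5: (0, 2, 1, 0, 2)
    6: (1, 0, 2, 0, 0)
    7: (0, 1, 0, 1, 0)
    8: (0, 1, 1, 1, 0)
    9: (0, 1, 0, 1, 0)
    10: (0, 2, 1, 0, 2)
    11: (0, 1, 1, 1, 0)
    12: (0, 1, 1, 1, 0)
    13: (0, 1, 0, 1, 2)
    14: (0, 2, 1, 0, 2)
    15: (1, 0, 2, 0, 0)

Partition of {1..15} into 5 W_5-dot-orbits:

[[1, 5, 10, 14], [2, 13], [3, 8, 11, 12], [4, 7, 9], [6, 15]]


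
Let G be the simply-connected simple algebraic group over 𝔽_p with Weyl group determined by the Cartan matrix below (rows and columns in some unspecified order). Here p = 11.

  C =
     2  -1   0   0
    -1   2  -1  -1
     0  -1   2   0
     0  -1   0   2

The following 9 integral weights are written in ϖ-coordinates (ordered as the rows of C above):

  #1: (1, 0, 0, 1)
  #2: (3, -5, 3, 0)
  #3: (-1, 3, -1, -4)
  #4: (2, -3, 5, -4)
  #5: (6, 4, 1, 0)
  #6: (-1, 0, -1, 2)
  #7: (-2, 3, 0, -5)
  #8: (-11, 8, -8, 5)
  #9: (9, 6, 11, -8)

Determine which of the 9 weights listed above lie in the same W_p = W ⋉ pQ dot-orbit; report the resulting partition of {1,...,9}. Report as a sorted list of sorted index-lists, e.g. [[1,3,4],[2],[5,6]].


Root system D_4: the 4×4 matrix C matches after relabeling.

Ā_11 reps of the 9 weights (D_4, coords as presented):

  λ_1+ρ ↦ (2, 1, 1, 2);  λ_2+ρ ↦ (0, 1, 0, 3);  λ_3+ρ ↦ (0, 1, 0, 3);  λ_4+ρ ↦ (2, 1, 1, 2);  λ_5+ρ ↦ (2, 1, 1, 2);  λ_6+ρ ↦ (0, 1, 0, 3);  λ_7+ρ ↦ (0, 1, 0, 3);  λ_8+ρ ↦ (2, 1, 1, 2);  λ_9+ρ ↦ (0, 1, 0, 3)

Linkage partition of the 9 weights (2 classes, p=11):

[[1, 4, 5, 8], [2, 3, 6, 7, 9]]


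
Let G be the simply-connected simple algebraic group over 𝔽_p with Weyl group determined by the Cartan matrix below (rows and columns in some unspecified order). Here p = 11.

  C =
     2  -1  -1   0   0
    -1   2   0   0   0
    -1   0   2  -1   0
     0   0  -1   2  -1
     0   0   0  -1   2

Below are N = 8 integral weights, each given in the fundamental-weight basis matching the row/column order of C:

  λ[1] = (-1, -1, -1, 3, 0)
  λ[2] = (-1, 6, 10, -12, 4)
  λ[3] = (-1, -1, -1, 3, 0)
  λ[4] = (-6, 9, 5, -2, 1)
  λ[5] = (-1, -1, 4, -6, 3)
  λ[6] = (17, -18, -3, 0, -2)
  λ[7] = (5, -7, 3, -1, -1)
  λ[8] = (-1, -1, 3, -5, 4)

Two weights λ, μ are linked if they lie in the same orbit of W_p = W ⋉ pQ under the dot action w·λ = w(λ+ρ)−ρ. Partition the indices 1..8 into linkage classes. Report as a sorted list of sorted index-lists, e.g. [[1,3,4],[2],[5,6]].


Root system A_5: the 5×5 matrix C matches after relabeling.

Folding the 8 weights λ_j+ρ into Ā_11 (reps in the given 5-coord order):

  1: (0, 0, 0, 4, 1);  2: (0, 0, 0, 4, 1);  3: (0, 0, 0, 4, 1);  4: (5, 4, 0, 1, 0);  5: (0, 0, 0, 4, 1);  6: (5, 4, 0, 1, 0);  7: (0, 6, 4, 0, 0);  8: (0, 0, 0, 4, 1)

Linkage partition of the 8 weights (3 classes, p=11):

[[1, 2, 3, 5, 8], [4, 6], [7]]


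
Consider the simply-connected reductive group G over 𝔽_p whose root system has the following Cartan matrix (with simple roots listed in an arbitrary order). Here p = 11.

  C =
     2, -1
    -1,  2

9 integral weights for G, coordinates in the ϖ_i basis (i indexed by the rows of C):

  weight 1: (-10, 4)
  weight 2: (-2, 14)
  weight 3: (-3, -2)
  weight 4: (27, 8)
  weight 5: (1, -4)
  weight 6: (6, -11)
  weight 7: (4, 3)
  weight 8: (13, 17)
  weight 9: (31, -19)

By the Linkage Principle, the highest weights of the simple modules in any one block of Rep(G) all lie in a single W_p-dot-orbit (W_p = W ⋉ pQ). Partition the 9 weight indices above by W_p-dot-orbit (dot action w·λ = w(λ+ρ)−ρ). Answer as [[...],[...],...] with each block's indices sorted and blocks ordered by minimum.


A_2 Cartan matrix, 2 simple roots permuted; ρ=(1,1).

W_11-reps of the 9 weights in Ā_11 (same 2-coord order as C):

  1: (5, 4);  2: (3, 7);  3: (1, 2);  4: (5, 4);  5: (1, 2);  6: (3, 7);  7: (5, 4);  8: (3, 7);  9: (3, 7)

These 9 weights hit 3 W_11-dot-orbits; sizes (3, 4, 2):

[[1, 4, 7], [2, 6, 8, 9], [3, 5]]


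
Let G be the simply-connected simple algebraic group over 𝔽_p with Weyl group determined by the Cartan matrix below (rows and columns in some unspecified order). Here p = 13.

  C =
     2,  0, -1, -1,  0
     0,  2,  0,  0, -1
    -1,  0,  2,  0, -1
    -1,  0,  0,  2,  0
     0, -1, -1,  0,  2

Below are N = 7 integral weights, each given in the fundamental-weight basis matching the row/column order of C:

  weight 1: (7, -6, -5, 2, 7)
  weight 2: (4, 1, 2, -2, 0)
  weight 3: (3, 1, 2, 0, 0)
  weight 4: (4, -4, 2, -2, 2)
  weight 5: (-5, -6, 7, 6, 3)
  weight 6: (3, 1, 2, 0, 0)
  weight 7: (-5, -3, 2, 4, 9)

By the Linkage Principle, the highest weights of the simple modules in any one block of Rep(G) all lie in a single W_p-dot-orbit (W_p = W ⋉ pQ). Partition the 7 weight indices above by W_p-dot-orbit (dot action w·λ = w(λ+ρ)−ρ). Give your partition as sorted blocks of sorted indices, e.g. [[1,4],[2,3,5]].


A_5 Cartan matrix, 5 simple roots permuted; ρ=(1,1,1,1,1).

Folding the 7 weights λ_j+ρ into Ā_13 (reps in the given 5-coord order):

  λ_1+ρ ↦ (4, 2, 3, 1, 1) · λ_2+ρ ↦ (4, 2, 3, 1, 1) · λ_3+ρ ↦ (4, 2, 3, 1, 1) · λ_4+ρ ↦ (4, 3, 3, 1, 0) · λ_5+ρ ↦ (4, 2, 3, 1, 1) · λ_6+ρ ↦ (4, 2, 3, 1, 1) · λ_7+ρ ↦ (3, 1, 1, 0, 7)

Partition of {1..7} into 3 W_13-dot-orbits:

[[1, 2, 3, 5, 6], [4], [7]]


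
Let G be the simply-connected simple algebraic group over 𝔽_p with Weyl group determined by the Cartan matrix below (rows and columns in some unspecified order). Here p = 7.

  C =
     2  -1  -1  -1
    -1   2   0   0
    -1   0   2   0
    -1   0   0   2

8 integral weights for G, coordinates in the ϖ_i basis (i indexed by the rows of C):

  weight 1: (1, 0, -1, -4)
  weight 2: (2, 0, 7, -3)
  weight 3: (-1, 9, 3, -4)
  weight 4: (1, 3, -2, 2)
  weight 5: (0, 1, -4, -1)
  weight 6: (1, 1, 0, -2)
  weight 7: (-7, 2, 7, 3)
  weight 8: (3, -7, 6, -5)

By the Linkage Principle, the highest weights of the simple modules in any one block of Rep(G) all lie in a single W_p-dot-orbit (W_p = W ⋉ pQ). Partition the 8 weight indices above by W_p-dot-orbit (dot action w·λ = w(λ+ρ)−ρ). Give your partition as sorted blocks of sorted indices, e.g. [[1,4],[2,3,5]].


Dynkin diagram of C (from the 6 off-diagonal −1 entries): D_4.

W_7-reps of the 8 weights in Ā_7 (same 4-coord order as C):

  1: (0, 0, 1, 2) · 2: (1, 2, 1, 1) · 3: (3, 0, 0, 1) · 4: (1, 2, 1, 1) · 5: (0, 0, 1, 2) · 6: (1, 2, 1, 1) · 7: (1, 2, 1, 1) · 8: (0, 0, 1, 2)

Partition of {1..8} into 3 W_7-dot-orbits:

[[1, 5, 8], [2, 4, 6, 7], [3]]


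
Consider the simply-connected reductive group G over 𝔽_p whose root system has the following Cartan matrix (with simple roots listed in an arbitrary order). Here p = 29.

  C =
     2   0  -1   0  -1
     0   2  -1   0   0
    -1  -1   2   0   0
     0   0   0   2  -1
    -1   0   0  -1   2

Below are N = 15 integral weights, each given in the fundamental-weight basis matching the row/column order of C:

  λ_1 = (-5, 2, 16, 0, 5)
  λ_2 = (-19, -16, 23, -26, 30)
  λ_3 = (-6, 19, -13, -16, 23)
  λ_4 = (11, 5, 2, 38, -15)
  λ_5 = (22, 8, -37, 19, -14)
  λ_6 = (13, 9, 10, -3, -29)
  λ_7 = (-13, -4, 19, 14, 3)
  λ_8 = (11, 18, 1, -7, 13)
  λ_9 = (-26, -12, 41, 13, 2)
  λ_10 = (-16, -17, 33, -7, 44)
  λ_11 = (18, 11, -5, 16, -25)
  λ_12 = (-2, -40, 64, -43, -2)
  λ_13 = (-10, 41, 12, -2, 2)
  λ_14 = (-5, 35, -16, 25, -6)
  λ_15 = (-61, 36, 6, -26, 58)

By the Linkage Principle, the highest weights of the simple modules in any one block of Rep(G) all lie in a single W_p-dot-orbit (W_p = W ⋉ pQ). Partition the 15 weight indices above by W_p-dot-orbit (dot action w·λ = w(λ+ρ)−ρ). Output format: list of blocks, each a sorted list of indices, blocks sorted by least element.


Root system A_5: the 5×5 matrix C matches after relabeling.

λ_j+ρ reflected into Ā_29 (⟨·,θ^∨⟩≤29); 5-tuples as given:

  1: (4, 3, 13, 1, 2)
  2: (3, 2, 4, 5, 9)
  3: (4, 3, 5, 7, 8)
  4: (8, 1, 2, 8, 4)
  5: (4, 3, 13, 1, 2)
  6: (3, 1, 1, 8, 11)
  7: (4, 3, 5, 7, 8)
  8: (8, 1, 2, 8, 4)
  9: (3, 2, 4, 5, 9)
  10: (5, 10, 0, 10, 1)
  11: (4, 3, 5, 7, 8)
  12: (3, 1, 1, 8, 11)
  13: (4, 3, 13, 1, 2)
  14: (4, 3, 5, 7, 8)
  15: (3, 1, 1, 8, 11)

The 15 indices split into 6 linkage classes (same alcove rep ⇔ same W_29-dot-orbit):

[[1, 5, 13], [2, 9], [3, 7, 11, 14], [4, 8], [6, 12, 15], [10]]


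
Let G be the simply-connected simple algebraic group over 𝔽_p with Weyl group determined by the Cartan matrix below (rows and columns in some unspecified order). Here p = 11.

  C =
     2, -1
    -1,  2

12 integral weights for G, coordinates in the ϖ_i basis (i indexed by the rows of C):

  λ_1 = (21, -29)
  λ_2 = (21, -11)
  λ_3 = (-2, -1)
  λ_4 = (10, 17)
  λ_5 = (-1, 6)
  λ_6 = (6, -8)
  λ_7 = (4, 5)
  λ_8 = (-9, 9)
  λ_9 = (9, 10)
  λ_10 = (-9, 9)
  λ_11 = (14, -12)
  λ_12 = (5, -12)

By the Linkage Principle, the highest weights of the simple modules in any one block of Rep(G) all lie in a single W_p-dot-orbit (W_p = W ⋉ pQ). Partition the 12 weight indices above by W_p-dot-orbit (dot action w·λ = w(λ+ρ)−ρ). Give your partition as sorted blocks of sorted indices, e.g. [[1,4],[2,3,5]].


Dynkin diagram of C (from the 2 off-diagonal −1 entries): A_2.

Each λ_j+ρ reduced to Ā_11; 2-tuples below use C's row order:

    [1] (5, 6)
    [2] (0, 1)
    [3] (0, 1)
    [4] (0, 7)
    [5] (0, 7)
    [6] (0, 7)
    [7] (5, 6)
    [8] (8, 2)
    [9] (0, 1)
    [10] (8, 2)
    [11] (0, 7)
    [12] (5, 6)

Linkage partition of the 12 weights (4 classes, p=11):

[[1, 7, 12], [2, 3, 9], [4, 5, 6, 11], [8, 10]]


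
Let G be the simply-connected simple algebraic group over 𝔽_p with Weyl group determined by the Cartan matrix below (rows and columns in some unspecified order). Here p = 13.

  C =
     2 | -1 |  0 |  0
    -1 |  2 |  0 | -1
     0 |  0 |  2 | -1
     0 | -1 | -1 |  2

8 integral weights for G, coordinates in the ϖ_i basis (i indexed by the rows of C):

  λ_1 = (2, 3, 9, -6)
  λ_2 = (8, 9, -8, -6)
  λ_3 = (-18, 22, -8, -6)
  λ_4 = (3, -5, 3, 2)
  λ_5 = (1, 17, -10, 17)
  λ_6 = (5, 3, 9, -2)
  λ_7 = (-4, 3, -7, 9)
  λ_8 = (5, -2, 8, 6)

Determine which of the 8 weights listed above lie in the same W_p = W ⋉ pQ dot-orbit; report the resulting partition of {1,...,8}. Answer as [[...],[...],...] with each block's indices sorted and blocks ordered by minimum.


Dynkin diagram of C (from the 6 off-diagonal −1 entries): A_4.

λ_j+ρ reflected into Ā_13 (⟨·,θ^∨⟩≤13); 4-tuples as given:

    1: (2, 1, 5, 4)
    2: (1, 2, 1, 4)
    3: (1, 2, 1, 4)
    4: (0, 3, 3, 1)
    5: (2, 1, 5, 4)
    6: (0, 3, 3, 1)
    7: (2, 1, 5, 4)
    8: (1, 2, 1, 4)

The 8 indices split into 3 linkage classes (same alcove rep ⇔ same W_13-dot-orbit):

[[1, 5, 7], [2, 3, 8], [4, 6]]


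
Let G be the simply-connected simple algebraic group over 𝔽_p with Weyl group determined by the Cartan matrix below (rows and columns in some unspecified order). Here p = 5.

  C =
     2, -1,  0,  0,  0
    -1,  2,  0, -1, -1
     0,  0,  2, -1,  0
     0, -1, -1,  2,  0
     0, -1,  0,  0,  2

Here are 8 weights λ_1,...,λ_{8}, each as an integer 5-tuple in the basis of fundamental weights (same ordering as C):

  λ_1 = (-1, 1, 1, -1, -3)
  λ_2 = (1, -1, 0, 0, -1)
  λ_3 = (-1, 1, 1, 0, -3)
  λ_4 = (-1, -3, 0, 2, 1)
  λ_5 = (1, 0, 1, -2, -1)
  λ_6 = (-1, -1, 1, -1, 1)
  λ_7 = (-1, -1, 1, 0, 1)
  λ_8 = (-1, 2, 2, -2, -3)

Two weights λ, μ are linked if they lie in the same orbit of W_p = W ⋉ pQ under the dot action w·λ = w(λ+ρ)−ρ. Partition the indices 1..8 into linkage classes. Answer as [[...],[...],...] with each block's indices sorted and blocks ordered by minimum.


Cartan matrix: type D_5 (|W|=1920); un-permuting the 5 rows.

λ_j+ρ reflected into Ā_5 (⟨·,θ^∨⟩≤5); 5-tuples as given:

  λ_1 → (0, 0, 2, 0, 2) · λ_2 → (2, 0, 1, 1, 0) · λ_3 → (0, 0, 2, 0, 2) · λ_4 → (2, 0, 1, 1, 0) · λ_5 → (2, 0, 1, 1, 0) · λ_6 → (0, 0, 2, 0, 2) · λ_7 → (0, 0, 2, 0, 2) · λ_8 → (0, 0, 2, 0, 2)

These 8 weights hit 2 W_5-dot-orbits; sizes (5, 3):

[[1, 3, 6, 7, 8], [2, 4, 5]]


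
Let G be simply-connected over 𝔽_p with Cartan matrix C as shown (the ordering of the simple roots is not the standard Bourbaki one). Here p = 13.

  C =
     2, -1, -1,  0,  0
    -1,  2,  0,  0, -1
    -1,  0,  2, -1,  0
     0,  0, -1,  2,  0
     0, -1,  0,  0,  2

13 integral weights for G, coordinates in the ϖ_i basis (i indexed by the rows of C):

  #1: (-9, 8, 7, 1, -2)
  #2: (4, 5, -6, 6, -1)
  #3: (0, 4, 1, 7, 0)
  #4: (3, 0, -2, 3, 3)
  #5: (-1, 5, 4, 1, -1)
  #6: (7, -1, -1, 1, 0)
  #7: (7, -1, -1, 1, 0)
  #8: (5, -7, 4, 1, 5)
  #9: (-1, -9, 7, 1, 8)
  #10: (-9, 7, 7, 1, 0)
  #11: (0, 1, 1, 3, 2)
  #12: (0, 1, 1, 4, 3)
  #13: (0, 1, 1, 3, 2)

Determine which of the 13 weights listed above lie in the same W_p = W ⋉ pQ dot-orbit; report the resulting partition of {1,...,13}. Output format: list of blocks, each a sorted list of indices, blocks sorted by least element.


C ↔ A_5 under row/col permutation; |W(A_5)| = 720.

Alcove-folded reps (p=13, 13 weights, presented ϖ-order):

  λ_1 → (8, 0, 0, 2, 1)
  λ_2 → (0, 6, 5, 2, 0)
  λ_3 → (1, 2, 2, 4, 3)
  λ_4 → (3, 1, 1, 3, 4)
  λ_5 → (0, 6, 5, 2, 0)
  λ_6 → (8, 0, 0, 2, 1)
  λ_7 → (8, 0, 0, 2, 1)
  λ_8 → (0, 6, 5, 2, 0)
  λ_9 → (8, 0, 0, 2, 1)
  λ_10 → (8, 0, 0, 2, 1)
  λ_11 → (1, 2, 2, 4, 3)
  λ_12 → (1, 2, 2, 4, 3)
  λ_13 → (1, 2, 2, 4, 3)

Linkage partition of the 13 weights (4 classes, p=13):

[[1, 6, 7, 9, 10], [2, 5, 8], [3, 11, 12, 13], [4]]


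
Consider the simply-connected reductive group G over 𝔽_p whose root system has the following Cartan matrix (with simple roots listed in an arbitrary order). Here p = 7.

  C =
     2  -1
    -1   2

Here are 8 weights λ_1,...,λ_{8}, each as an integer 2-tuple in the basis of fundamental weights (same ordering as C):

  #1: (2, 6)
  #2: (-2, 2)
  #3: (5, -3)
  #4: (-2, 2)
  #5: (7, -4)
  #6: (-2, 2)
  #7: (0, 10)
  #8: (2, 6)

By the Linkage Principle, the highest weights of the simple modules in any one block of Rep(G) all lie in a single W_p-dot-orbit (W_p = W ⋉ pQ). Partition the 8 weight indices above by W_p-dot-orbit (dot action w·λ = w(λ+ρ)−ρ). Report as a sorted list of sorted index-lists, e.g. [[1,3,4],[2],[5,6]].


C ↔ A_2 under row/col permutation; |W(A_2)| = 6.

Alcove-folded reps (p=7, 8 weights, presented ϖ-order):

    λ_1+ρ ↦ (0, 4)
    λ_2+ρ ↦ (1, 2)
    λ_3+ρ ↦ (4, 2)
    λ_4+ρ ↦ (1, 2)
    λ_5+ρ ↦ (4, 2)
    λ_6+ρ ↦ (1, 2)
    λ_7+ρ ↦ (4, 2)
    λ_8+ρ ↦ (0, 4)

These 8 weights hit 3 W_7-dot-orbits; sizes (2, 3, 3):

[[1, 8], [2, 4, 6], [3, 5, 7]]


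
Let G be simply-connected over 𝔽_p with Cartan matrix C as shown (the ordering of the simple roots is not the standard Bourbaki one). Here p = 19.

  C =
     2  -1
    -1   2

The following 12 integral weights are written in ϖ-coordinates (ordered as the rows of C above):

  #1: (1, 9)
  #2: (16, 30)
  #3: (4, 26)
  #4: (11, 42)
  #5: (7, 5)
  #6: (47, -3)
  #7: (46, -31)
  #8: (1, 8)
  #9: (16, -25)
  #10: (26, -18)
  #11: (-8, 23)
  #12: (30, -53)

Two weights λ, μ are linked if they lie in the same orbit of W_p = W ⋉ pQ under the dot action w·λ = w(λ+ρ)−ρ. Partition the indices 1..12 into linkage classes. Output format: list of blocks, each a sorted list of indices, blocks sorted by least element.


Dynkin diagram of C (from the 2 off-diagonal −1 entries): A_2.

λ_j+ρ reflected into Ā_19 (⟨·,θ^∨⟩≤19); 2-tuples as given:

    [1] (2, 10)
    [2] (2, 10)
    [3] (8, 6)
    [4] (2, 12)
    [5] (8, 6)
    [6] (2, 9)
    [7] (2, 9)
    [8] (2, 9)
    [9] (2, 12)
    [10] (2, 9)
    [11] (2, 12)
    [12] (2, 12)

Partition of {1..12} into 4 W_19-dot-orbits:

[[1, 2], [3, 5], [4, 9, 11, 12], [6, 7, 8, 10]]


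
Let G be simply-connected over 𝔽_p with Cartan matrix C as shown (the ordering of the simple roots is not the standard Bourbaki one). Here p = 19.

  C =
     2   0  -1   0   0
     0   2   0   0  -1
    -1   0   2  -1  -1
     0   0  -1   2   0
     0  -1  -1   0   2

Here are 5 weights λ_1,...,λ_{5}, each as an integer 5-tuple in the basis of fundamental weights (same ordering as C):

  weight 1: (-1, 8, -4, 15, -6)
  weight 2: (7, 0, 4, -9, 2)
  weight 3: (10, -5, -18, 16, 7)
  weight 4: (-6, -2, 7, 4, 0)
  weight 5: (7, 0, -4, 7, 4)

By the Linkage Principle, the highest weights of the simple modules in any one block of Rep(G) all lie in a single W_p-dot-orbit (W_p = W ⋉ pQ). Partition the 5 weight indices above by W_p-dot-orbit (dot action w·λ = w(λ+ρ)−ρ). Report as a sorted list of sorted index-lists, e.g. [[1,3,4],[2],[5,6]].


C ↔ D_5 under row/col permutation; |W(D_5)| = 1920.

λ_j+ρ reflected into Ā_19 (⟨·,θ^∨⟩≤19); 5-tuples as given:

  [1] (5, 1, 3, 5, 0);  [2] (5, 1, 3, 5, 0);  [3] (4, 9, 0, 2, 2);  [4] (5, 1, 3, 5, 0);  [5] (5, 1, 3, 5, 0)

2 distinct reps among the 5 weights ⇒ 2 W_19-linkage classes:

[[1, 2, 4, 5], [3]]


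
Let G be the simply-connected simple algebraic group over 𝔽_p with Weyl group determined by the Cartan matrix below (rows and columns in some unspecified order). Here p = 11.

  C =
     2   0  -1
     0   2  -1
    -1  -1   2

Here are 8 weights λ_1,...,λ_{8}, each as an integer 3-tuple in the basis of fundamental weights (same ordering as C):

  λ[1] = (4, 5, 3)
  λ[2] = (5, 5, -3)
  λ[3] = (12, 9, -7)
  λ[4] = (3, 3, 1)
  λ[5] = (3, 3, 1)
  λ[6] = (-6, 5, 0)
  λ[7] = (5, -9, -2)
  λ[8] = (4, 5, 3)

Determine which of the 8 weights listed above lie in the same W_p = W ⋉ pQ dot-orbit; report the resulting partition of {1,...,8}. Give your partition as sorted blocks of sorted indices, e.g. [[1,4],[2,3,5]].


C ↔ A_3 under row/col permutation; |W(A_3)| = 24.

Each λ_j+ρ reduced to Ā_11; 3-tuples below use C's row order:

  λ_1 → (1, 2, 4);  λ_2 → (4, 4, 2);  λ_3 → (1, 2, 4);  λ_4 → (4, 4, 2);  λ_5 → (4, 4, 2);  λ_6 → (1, 2, 4);  λ_7 → (3, 1, 5);  λ_8 → (1, 2, 4)

Partition of {1..8} into 3 W_11-dot-orbits:

[[1, 3, 6, 8], [2, 4, 5], [7]]


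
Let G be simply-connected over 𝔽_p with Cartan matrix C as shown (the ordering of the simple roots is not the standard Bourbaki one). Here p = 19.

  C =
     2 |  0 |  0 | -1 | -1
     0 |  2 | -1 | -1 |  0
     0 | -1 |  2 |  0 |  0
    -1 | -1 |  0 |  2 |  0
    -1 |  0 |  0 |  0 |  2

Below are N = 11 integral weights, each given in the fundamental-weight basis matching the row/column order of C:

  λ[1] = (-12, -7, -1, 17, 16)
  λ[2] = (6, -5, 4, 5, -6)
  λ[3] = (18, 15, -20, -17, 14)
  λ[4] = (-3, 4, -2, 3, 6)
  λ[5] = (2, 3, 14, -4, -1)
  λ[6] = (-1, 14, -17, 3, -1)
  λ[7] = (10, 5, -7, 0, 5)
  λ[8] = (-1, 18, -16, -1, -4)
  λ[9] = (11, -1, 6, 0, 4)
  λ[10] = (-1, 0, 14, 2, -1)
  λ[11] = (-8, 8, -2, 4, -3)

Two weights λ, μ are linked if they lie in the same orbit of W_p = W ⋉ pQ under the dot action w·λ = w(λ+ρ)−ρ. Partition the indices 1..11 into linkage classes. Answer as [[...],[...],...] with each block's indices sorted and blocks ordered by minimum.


A_5 Cartan matrix, 5 simple roots permuted; ρ=(1,1,1,1,1).

Ā_19 reps of the 11 weights (A_5, coords as presented):

  1: (11, 0, 1, 1, 1);  2: (2, 4, 1, 2, 5);  3: (0, 1, 15, 3, 0);  4: (2, 4, 1, 2, 5);  5: (0, 1, 15, 3, 0);  6: (0, 1, 15, 3, 0);  7: (11, 0, 1, 1, 1);  8: (0, 1, 15, 3, 0);  9: (11, 0, 1, 1, 1);  10: (0, 1, 15, 3, 0);  11: (2, 4, 1, 2, 5)

Partition of {1..11} into 3 W_19-dot-orbits:

[[1, 7, 9], [2, 4, 11], [3, 5, 6, 8, 10]]


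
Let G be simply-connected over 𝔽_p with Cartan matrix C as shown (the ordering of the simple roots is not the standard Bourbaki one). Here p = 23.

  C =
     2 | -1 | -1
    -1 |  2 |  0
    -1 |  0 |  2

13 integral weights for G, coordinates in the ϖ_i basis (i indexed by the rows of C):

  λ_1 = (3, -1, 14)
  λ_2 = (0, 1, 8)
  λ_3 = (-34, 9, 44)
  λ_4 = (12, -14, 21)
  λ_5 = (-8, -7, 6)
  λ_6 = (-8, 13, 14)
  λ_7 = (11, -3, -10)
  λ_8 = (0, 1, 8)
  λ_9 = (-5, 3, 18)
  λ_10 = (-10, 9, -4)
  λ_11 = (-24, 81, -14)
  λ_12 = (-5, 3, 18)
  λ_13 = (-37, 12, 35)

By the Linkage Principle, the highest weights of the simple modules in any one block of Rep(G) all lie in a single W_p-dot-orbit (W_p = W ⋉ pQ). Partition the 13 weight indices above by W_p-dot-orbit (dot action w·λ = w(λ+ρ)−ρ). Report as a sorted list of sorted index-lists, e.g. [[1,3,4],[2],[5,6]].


Type A_3, rank 3, |W|=24; reorder rows/cols to standard.

Ā_23 reps of the 13 weights (A_3, coords as presented):

  λ_1 → (4, 0, 15)
  λ_2 → (1, 2, 9)
  λ_3 → (0, 1, 10)
  λ_4 → (0, 1, 10)
  λ_5 → (0, 7, 6)
  λ_6 → (7, 7, 8)
  λ_7 → (1, 2, 9)
  λ_8 → (1, 2, 9)
  λ_9 → (4, 0, 15)
  λ_10 → (1, 2, 9)
  λ_11 → (0, 10, 13)
  λ_12 → (4, 0, 15)
  λ_13 → (0, 10, 13)

The 13 indices split into 6 linkage classes (same alcove rep ⇔ same W_23-dot-orbit):

[[1, 9, 12], [2, 7, 8, 10], [3, 4], [5], [6], [11, 13]]
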